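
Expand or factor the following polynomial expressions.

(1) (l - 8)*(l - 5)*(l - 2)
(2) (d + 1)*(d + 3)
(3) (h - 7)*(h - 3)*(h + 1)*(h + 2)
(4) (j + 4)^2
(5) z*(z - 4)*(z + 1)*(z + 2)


(1) = l^3 - 15*l^2 + 66*l - 80
(2) = d^2 + 4*d + 3
(3) = h^4 - 7*h^3 - 7*h^2 + 43*h + 42
(4) = j^2 + 8*j + 16
(5) = z^4 - z^3 - 10*z^2 - 8*z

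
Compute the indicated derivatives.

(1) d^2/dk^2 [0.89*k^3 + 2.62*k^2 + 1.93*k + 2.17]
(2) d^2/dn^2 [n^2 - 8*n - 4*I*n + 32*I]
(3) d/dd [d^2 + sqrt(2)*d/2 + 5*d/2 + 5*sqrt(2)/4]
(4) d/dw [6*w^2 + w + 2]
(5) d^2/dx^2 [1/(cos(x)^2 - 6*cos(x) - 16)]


(1) = 5.34*k + 5.24
(2) = 2
(3) = 2*d + sqrt(2)/2 + 5/2
(4) = 12*w + 1
(5) = (8*sin(x)^4 - 204*sin(x)^2 - 147*cos(x) - 9*cos(3*x) - 12)/(2*(sin(x)^2 + 6*cos(x) + 15)^3)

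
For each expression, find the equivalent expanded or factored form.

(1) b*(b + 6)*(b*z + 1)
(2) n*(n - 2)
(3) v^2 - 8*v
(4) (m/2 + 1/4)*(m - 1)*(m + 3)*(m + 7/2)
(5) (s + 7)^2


(1) = b^3*z + 6*b^2*z + b^2 + 6*b
(2) = n^2 - 2*n
(3) = v*(v - 8)
(4) = m^4/2 + 3*m^3 + 27*m^2/8 - 17*m/4 - 21/8
(5) = s^2 + 14*s + 49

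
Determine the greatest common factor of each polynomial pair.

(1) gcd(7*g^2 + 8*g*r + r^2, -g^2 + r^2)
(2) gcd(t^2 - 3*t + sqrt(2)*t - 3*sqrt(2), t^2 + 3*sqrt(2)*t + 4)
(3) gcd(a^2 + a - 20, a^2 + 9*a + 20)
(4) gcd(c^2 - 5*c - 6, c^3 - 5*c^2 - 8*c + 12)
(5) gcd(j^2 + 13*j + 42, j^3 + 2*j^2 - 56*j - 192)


(1) = gcd((g + r)*(7*g + r), (-g + r)*(g + r)) = g + r
(2) = gcd((t - 3)*(t + sqrt(2)), (t + sqrt(2))*(t + 2*sqrt(2))) = t + sqrt(2)
(3) = gcd((a - 4)*(a + 5), (a + 4)*(a + 5)) = a + 5
(4) = gcd((c - 6)*(c + 1), (c - 6)*(c - 1)*(c + 2)) = c - 6
(5) = j + 6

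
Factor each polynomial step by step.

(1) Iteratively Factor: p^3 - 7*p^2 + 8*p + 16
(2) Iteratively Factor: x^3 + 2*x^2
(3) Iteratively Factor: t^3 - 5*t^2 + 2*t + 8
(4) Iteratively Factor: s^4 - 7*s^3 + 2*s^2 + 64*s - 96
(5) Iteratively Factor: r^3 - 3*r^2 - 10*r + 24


(1) = (p + 1)*(p^2 - 8*p + 16) = (p - 4)*(p + 1)*(p - 4)
(2) = (x)*(x^2 + 2*x) = x*(x + 2)*(x)
(3) = (t + 1)*(t^2 - 6*t + 8) = (t - 4)*(t + 1)*(t - 2)
(4) = (s + 3)*(s^3 - 10*s^2 + 32*s - 32) = (s - 4)*(s + 3)*(s^2 - 6*s + 8) = (s - 4)*(s - 2)*(s + 3)*(s - 4)
(5) = (r - 2)*(r^2 - r - 12) = (r - 4)*(r - 2)*(r + 3)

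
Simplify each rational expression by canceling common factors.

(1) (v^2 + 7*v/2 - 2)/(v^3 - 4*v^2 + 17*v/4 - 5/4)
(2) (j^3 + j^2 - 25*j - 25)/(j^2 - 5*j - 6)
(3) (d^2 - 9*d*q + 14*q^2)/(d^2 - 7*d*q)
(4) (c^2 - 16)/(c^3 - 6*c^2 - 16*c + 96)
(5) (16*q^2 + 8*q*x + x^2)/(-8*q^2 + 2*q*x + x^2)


(1) = (2*v + 8)/(2*v^2 - 7*v + 5)
(2) = (j^2 - 25)/(j - 6)
(3) = (d - 2*q)/d
(4) = 1/(c - 6)
(5) = (4*q + x)/(-2*q + x)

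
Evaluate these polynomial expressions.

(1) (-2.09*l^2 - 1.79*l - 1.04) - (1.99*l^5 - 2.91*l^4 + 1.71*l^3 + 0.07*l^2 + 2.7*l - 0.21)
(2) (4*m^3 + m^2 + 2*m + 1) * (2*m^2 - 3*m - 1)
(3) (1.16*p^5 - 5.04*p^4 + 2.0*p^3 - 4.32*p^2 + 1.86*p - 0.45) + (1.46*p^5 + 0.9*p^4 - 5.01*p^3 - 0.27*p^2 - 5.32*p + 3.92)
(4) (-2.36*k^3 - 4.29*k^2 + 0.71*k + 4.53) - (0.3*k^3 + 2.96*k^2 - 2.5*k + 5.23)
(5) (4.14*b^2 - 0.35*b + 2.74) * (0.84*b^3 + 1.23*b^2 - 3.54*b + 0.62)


(1) = -1.99*l^5 + 2.91*l^4 - 1.71*l^3 - 2.16*l^2 - 4.49*l - 0.83
(2) = 8*m^5 - 10*m^4 - 3*m^3 - 5*m^2 - 5*m - 1
(3) = 2.62*p^5 - 4.14*p^4 - 3.01*p^3 - 4.59*p^2 - 3.46*p + 3.47
(4) = -2.66*k^3 - 7.25*k^2 + 3.21*k - 0.7
(5) = 3.4776*b^5 + 4.7982*b^4 - 12.7845*b^3 + 7.176*b^2 - 9.9166*b + 1.6988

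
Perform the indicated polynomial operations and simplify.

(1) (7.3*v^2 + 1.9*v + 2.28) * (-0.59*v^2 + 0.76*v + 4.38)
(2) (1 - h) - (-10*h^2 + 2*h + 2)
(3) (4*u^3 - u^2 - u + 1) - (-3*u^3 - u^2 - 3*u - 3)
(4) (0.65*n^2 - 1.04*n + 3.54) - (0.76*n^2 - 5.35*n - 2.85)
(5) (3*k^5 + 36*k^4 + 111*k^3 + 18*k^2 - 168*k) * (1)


(1) = -4.307*v^4 + 4.427*v^3 + 32.0728*v^2 + 10.0548*v + 9.9864
(2) = 10*h^2 - 3*h - 1
(3) = 7*u^3 + 2*u + 4
(4) = -0.11*n^2 + 4.31*n + 6.39
(5) = 3*k^5 + 36*k^4 + 111*k^3 + 18*k^2 - 168*k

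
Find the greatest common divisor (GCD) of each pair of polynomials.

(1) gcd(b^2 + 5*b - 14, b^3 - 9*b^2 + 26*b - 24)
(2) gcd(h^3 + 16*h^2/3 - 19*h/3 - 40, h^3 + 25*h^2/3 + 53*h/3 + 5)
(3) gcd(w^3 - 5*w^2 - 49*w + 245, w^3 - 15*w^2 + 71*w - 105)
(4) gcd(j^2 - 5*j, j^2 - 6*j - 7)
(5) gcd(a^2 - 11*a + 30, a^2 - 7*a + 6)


(1) = gcd((b - 2)*(b + 7), (b - 4)*(b - 3)*(b - 2)) = b - 2
(2) = gcd((h - 8/3)*(h + 3)*(h + 5), (h + 1/3)*(h + 3)*(h + 5)) = h^2 + 8*h + 15
(3) = w^2 - 12*w + 35
(4) = gcd(j*(j - 5), (j - 7)*(j + 1)) = 1
(5) = a - 6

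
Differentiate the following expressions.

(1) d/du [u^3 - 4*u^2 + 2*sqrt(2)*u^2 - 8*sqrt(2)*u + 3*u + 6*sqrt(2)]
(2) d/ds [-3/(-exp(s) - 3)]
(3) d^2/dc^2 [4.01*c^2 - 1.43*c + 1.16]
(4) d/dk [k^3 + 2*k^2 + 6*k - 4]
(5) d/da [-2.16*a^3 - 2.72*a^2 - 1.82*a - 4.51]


(1) = 3*u^2 - 8*u + 4*sqrt(2)*u - 8*sqrt(2) + 3
(2) = -3*exp(s)/(exp(s) + 3)^2
(3) = 8.02000000000000
(4) = 3*k^2 + 4*k + 6
(5) = -6.48*a^2 - 5.44*a - 1.82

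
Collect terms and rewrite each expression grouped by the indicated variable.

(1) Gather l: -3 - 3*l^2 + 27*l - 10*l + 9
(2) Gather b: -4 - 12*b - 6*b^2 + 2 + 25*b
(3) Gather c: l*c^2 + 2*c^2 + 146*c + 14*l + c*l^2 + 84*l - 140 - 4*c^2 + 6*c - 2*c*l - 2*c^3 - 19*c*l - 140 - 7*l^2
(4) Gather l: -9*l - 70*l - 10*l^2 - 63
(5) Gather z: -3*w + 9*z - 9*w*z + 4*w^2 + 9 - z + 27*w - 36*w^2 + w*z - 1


(1) = -3*l^2 + 17*l + 6
(2) = -6*b^2 + 13*b - 2
(3) = -2*c^3 + c^2*(l - 2) + c*(l^2 - 21*l + 152) - 7*l^2 + 98*l - 280
(4) = -10*l^2 - 79*l - 63
(5) = -32*w^2 + 24*w + z*(8 - 8*w) + 8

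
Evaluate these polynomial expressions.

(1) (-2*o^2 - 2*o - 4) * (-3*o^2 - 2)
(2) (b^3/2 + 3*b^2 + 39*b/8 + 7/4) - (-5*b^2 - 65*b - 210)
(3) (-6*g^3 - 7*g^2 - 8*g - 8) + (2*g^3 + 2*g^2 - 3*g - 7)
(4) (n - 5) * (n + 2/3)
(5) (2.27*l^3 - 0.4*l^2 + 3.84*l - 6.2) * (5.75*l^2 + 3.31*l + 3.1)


(1) = 6*o^4 + 6*o^3 + 16*o^2 + 4*o + 8
(2) = b^3/2 + 8*b^2 + 559*b/8 + 847/4
(3) = -4*g^3 - 5*g^2 - 11*g - 15
(4) = n^2 - 13*n/3 - 10/3
(5) = 13.0525*l^5 + 5.2137*l^4 + 27.793*l^3 - 24.1796*l^2 - 8.618*l - 19.22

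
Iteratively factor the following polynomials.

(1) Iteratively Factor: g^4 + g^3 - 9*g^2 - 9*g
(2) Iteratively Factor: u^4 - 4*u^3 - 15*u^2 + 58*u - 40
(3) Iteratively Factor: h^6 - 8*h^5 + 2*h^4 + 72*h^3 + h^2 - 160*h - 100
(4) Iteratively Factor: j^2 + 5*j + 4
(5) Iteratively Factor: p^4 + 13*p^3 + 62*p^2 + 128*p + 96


(1) = (g - 3)*(g^3 + 4*g^2 + 3*g) = (g - 3)*(g + 3)*(g^2 + g) = (g - 3)*(g + 1)*(g + 3)*(g)
(2) = (u - 5)*(u^3 + u^2 - 10*u + 8) = (u - 5)*(u + 4)*(u^2 - 3*u + 2) = (u - 5)*(u - 1)*(u + 4)*(u - 2)
(3) = (h - 2)*(h^5 - 6*h^4 - 10*h^3 + 52*h^2 + 105*h + 50) = (h - 5)*(h - 2)*(h^4 - h^3 - 15*h^2 - 23*h - 10) = (h - 5)*(h - 2)*(h + 1)*(h^3 - 2*h^2 - 13*h - 10) = (h - 5)*(h - 2)*(h + 1)^2*(h^2 - 3*h - 10) = (h - 5)*(h - 2)*(h + 1)^2*(h + 2)*(h - 5)
(4) = (j + 4)*(j + 1)
(5) = (p + 3)*(p^3 + 10*p^2 + 32*p + 32) = (p + 3)*(p + 4)*(p^2 + 6*p + 8) = (p + 2)*(p + 3)*(p + 4)*(p + 4)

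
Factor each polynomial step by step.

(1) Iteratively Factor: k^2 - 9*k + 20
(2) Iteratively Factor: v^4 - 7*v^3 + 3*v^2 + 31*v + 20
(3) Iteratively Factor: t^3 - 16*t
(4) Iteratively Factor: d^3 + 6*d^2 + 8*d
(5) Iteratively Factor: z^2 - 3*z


(1) = (k - 4)*(k - 5)
(2) = (v + 1)*(v^3 - 8*v^2 + 11*v + 20) = (v - 5)*(v + 1)*(v^2 - 3*v - 4) = (v - 5)*(v + 1)^2*(v - 4)
(3) = (t + 4)*(t^2 - 4*t) = (t - 4)*(t + 4)*(t)
(4) = (d)*(d^2 + 6*d + 8) = d*(d + 2)*(d + 4)
(5) = (z)*(z - 3)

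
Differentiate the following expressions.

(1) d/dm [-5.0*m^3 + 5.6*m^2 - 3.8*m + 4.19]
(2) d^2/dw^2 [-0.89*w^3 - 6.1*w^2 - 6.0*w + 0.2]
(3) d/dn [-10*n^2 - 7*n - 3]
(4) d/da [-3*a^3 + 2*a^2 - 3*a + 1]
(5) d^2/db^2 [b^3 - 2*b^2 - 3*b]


(1) = -15.0*m^2 + 11.2*m - 3.8
(2) = -5.34*w - 12.2
(3) = -20*n - 7
(4) = -9*a^2 + 4*a - 3
(5) = 6*b - 4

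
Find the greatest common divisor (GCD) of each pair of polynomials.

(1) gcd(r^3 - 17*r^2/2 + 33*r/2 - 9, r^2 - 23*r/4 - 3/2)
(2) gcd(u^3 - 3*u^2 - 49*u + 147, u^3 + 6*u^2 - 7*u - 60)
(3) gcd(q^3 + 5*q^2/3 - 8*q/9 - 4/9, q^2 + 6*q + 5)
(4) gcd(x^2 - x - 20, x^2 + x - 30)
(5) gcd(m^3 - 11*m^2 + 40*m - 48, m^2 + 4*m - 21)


(1) = gcd((r - 6)*(r - 3/2)*(r - 1), (r - 6)*(r + 1/4)) = r - 6
(2) = gcd((u - 7)*(u - 3)*(u + 7), (u - 3)*(u + 4)*(u + 5)) = u - 3
(3) = 1
(4) = x - 5
(5) = gcd((m - 4)^2*(m - 3), (m - 3)*(m + 7)) = m - 3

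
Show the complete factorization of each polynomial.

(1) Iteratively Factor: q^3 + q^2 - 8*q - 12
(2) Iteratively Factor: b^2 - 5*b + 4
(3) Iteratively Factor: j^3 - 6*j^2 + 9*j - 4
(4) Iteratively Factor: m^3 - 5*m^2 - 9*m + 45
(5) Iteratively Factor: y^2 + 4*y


(1) = (q + 2)*(q^2 - q - 6) = (q + 2)^2*(q - 3)
(2) = (b - 4)*(b - 1)
(3) = (j - 4)*(j^2 - 2*j + 1) = (j - 4)*(j - 1)*(j - 1)
(4) = (m - 3)*(m^2 - 2*m - 15) = (m - 3)*(m + 3)*(m - 5)
(5) = (y + 4)*(y)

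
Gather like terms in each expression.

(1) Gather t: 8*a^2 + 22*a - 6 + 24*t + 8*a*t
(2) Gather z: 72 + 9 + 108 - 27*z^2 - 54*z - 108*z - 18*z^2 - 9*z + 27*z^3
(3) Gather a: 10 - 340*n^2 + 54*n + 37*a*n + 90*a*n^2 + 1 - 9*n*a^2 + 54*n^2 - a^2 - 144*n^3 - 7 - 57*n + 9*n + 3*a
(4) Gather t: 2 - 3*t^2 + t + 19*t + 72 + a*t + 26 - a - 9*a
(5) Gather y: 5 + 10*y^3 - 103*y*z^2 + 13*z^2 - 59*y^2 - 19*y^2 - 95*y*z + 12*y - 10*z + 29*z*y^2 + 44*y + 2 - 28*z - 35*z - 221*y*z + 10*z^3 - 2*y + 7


(1) = 8*a^2 + 22*a + t*(8*a + 24) - 6
(2) = 27*z^3 - 45*z^2 - 171*z + 189
(3) = a^2*(-9*n - 1) + a*(90*n^2 + 37*n + 3) - 144*n^3 - 286*n^2 + 6*n + 4
(4) = -10*a - 3*t^2 + t*(a + 20) + 100
(5) = 10*y^3 + y^2*(29*z - 78) + y*(-103*z^2 - 316*z + 54) + 10*z^3 + 13*z^2 - 73*z + 14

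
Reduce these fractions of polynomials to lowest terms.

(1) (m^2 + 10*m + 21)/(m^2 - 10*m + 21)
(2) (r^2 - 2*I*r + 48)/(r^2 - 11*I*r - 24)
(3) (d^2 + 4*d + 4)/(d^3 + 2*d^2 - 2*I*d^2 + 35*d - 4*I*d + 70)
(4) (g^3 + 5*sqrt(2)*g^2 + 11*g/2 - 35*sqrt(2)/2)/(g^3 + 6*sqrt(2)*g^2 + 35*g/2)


(1) = (m^2 + 10*m + 21)/(m^2 - 10*m + 21)
(2) = (r + 6*I)/(r - 3*I)
(3) = (d + 2)/(d^2 - 2*I*d + 35)
(4) = (4*g - 4*sqrt(2))/(4*g)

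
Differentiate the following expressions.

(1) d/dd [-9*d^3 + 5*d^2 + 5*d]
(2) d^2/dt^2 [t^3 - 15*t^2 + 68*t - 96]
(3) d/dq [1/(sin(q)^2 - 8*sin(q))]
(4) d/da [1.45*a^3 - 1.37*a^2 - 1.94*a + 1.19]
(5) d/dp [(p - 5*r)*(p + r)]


(1) = -27*d^2 + 10*d + 5
(2) = 6*t - 30
(3) = 2*(4 - sin(q))*cos(q)/((sin(q) - 8)^2*sin(q)^2)
(4) = 4.35*a^2 - 2.74*a - 1.94
(5) = 2*p - 4*r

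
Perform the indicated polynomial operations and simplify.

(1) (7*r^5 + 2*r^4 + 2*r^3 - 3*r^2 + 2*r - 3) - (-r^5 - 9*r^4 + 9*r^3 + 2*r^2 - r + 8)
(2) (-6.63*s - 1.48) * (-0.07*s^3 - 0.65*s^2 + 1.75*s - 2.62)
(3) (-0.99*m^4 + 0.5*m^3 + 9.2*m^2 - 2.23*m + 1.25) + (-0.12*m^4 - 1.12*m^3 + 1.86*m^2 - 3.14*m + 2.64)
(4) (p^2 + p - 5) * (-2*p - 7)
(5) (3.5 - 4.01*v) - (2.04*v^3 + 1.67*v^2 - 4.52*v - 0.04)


(1) = 8*r^5 + 11*r^4 - 7*r^3 - 5*r^2 + 3*r - 11
(2) = 0.4641*s^4 + 4.4131*s^3 - 10.6405*s^2 + 14.7806*s + 3.8776
(3) = -1.11*m^4 - 0.62*m^3 + 11.06*m^2 - 5.37*m + 3.89
(4) = -2*p^3 - 9*p^2 + 3*p + 35
(5) = -2.04*v^3 - 1.67*v^2 + 0.51*v + 3.54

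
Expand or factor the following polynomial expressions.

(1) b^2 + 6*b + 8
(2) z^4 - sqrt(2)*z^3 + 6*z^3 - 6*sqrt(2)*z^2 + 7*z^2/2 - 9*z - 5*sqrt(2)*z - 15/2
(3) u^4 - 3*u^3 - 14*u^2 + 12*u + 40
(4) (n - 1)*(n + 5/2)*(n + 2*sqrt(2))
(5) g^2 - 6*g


(1) = (b + 2)*(b + 4)
(2) = (z + 5)*(z - 3*sqrt(2)/2)*(sqrt(2)*z/2 + 1/2)*(sqrt(2)*z + sqrt(2))
(3) = (u - 5)*(u - 2)*(u + 2)^2
(4) = n^3 + 3*n^2/2 + 2*sqrt(2)*n^2 - 5*n/2 + 3*sqrt(2)*n - 5*sqrt(2)
(5) = g*(g - 6)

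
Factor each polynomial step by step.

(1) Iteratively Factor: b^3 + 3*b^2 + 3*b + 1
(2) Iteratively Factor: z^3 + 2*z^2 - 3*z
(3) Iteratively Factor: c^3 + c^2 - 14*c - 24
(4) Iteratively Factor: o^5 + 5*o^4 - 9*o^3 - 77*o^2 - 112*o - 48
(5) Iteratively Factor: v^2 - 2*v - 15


(1) = (b + 1)*(b^2 + 2*b + 1) = (b + 1)^2*(b + 1)
(2) = (z - 1)*(z^2 + 3*z) = (z - 1)*(z + 3)*(z)
(3) = (c + 2)*(c^2 - c - 12) = (c - 4)*(c + 2)*(c + 3)
(4) = (o + 4)*(o^4 + o^3 - 13*o^2 - 25*o - 12) = (o + 1)*(o + 4)*(o^3 - 13*o - 12) = (o + 1)^2*(o + 4)*(o^2 - o - 12) = (o - 4)*(o + 1)^2*(o + 4)*(o + 3)
(5) = (v - 5)*(v + 3)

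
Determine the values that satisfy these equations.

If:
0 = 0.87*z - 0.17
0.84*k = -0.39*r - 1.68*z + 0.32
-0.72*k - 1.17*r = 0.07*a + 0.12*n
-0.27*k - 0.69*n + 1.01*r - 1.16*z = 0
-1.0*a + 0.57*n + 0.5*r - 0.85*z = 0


Then:
a = -0.26
k = -0.04
n = -0.22
r = 0.06
z = 0.20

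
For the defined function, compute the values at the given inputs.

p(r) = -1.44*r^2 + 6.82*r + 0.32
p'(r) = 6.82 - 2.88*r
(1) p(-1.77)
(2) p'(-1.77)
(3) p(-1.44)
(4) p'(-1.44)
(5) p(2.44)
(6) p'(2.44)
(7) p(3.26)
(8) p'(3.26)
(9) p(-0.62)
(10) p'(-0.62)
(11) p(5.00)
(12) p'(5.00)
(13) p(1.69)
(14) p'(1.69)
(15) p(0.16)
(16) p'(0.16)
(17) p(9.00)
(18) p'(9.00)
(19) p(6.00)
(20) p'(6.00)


(1) = -16.26
(2) = 11.92
(3) = -12.49
(4) = 10.97
(5) = 8.39
(6) = -0.21
(7) = 7.25
(8) = -2.57
(9) = -4.46
(10) = 8.61
(11) = -1.58
(12) = -7.58
(13) = 7.73
(14) = 1.95
(15) = 1.37
(16) = 6.36
(17) = -54.94
(18) = -19.10
(19) = -10.60
(20) = -10.46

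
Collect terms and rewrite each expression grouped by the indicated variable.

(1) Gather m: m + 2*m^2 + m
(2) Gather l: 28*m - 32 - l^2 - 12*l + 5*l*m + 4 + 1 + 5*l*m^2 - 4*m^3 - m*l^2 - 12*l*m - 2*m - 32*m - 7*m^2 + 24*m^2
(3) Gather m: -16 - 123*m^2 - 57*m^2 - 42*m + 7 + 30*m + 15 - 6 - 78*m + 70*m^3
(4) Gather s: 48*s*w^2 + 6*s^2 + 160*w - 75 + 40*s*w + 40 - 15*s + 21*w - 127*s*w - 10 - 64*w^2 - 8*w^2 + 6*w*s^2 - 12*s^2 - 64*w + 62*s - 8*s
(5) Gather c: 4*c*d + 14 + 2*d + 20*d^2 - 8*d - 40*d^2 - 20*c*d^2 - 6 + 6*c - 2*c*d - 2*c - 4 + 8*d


(1) = 2*m^2 + 2*m
(2) = l^2*(-m - 1) + l*(5*m^2 - 7*m - 12) - 4*m^3 + 17*m^2 - 6*m - 27
(3) = 70*m^3 - 180*m^2 - 90*m
(4) = s^2*(6*w - 6) + s*(48*w^2 - 87*w + 39) - 72*w^2 + 117*w - 45
(5) = c*(-20*d^2 + 2*d + 4) - 20*d^2 + 2*d + 4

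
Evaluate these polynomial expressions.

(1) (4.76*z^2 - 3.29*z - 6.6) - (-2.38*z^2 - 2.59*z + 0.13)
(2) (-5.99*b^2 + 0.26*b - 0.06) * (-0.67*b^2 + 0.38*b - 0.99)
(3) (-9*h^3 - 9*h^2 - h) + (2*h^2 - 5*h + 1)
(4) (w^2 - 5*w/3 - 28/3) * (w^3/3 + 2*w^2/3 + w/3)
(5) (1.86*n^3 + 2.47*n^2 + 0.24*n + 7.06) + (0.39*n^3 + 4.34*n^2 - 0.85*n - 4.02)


(1) = 7.14*z^2 - 0.7*z - 6.73
(2) = 4.0133*b^4 - 2.4504*b^3 + 6.0691*b^2 - 0.2802*b + 0.0594
(3) = -9*h^3 - 7*h^2 - 6*h + 1
(4) = w^5/3 + w^4/9 - 35*w^3/9 - 61*w^2/9 - 28*w/9
(5) = 2.25*n^3 + 6.81*n^2 - 0.61*n + 3.04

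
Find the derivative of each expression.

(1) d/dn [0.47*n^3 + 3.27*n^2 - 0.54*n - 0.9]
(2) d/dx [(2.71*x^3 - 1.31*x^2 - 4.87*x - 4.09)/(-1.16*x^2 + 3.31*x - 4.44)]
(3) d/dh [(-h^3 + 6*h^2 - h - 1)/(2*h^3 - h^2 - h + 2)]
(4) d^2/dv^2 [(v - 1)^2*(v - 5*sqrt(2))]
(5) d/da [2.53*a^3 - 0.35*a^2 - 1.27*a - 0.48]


(1) = 1.41*n^2 + 6.54*n - 0.54
(2) = (-3.1436*x^4 + 17.9402*x^3 - 46.0825*x^2 + 2.144*x + 35.1607)/(1.3456*x^4 - 7.6792*x^3 + 21.2569*x^2 - 29.3928*x + 19.7136)
(3) = (-11*h^4 + 6*h^3 - 7*h^2 + 22*h - 3)/(4*h^6 - 4*h^5 - 3*h^4 + 10*h^3 - 3*h^2 - 4*h + 4)
(4) = 6*v - 10*sqrt(2) - 4
(5) = 7.59*a^2 - 0.7*a - 1.27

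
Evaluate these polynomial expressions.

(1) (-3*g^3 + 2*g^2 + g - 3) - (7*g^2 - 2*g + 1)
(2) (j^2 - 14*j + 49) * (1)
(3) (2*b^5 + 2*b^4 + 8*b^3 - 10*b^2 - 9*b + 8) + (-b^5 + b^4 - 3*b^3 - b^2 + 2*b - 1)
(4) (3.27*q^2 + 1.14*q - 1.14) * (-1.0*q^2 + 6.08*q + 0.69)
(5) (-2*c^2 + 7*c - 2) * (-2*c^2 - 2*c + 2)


(1) = -3*g^3 - 5*g^2 + 3*g - 4
(2) = j^2 - 14*j + 49
(3) = b^5 + 3*b^4 + 5*b^3 - 11*b^2 - 7*b + 7
(4) = -3.27*q^4 + 18.7416*q^3 + 10.3275*q^2 - 6.1446*q - 0.7866
(5) = 4*c^4 - 10*c^3 - 14*c^2 + 18*c - 4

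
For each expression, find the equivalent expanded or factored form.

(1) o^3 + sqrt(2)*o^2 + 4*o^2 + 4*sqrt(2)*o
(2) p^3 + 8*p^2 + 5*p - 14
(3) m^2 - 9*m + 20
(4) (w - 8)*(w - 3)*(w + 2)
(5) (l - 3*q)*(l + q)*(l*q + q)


(1) = o*(o + 4)*(o + sqrt(2))
(2) = (p - 1)*(p + 2)*(p + 7)
(3) = (m - 5)*(m - 4)
(4) = w^3 - 9*w^2 + 2*w + 48
(5) = l^3*q - 2*l^2*q^2 + l^2*q - 3*l*q^3 - 2*l*q^2 - 3*q^3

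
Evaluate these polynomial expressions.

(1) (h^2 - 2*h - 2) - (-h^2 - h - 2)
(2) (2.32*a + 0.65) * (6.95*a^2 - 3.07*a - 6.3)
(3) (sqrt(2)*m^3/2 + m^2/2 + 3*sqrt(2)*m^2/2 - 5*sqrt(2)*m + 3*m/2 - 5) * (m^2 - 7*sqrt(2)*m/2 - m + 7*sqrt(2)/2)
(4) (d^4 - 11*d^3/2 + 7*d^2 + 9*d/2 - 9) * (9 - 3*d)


(1) = 2*h^2 - h
(2) = 16.124*a^3 - 2.6049*a^2 - 16.6115*a - 4.095
(3) = sqrt(2)*m^5/2 - 3*m^4 + sqrt(2)*m^4 - 33*sqrt(2)*m^3/4 - 6*m^3 + 3*sqrt(2)*m^2/2 + 39*m^2 - 30*m + 91*sqrt(2)*m/4 - 35*sqrt(2)/2
(4) = -3*d^5 + 51*d^4/2 - 141*d^3/2 + 99*d^2/2 + 135*d/2 - 81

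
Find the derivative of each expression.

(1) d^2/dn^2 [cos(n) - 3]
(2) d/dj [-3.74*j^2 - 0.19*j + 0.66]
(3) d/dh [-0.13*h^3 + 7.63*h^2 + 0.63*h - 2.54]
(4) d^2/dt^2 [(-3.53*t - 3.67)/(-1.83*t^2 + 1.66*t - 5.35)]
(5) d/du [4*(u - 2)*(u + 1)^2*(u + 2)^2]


(1) = -cos(n)
(2) = -7.48*j - 0.19
(3) = -0.39*h^2 + 15.26*h + 0.63
(4) = ((3.53*t + 3.67)*(3.66*t - 1.66)*(7.32*t - 3.32) - (38.7594*t + 1.7126)*(1.83*t^2 - 1.66*t + 5.35))/(1.83*t^2 - 1.66*t + 5.35)^3
(5) = 20*u^4 + 64*u^3 + 12*u^2 - 112*u - 80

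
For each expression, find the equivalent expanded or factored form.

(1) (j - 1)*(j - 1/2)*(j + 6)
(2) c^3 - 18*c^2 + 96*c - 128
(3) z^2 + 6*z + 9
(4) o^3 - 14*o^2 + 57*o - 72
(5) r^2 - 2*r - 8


(1) = j^3 + 9*j^2/2 - 17*j/2 + 3
(2) = (c - 8)^2*(c - 2)
(3) = (z + 3)^2
(4) = (o - 8)*(o - 3)^2
(5) = (r - 4)*(r + 2)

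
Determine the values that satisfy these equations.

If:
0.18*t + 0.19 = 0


Then:
t = -1.06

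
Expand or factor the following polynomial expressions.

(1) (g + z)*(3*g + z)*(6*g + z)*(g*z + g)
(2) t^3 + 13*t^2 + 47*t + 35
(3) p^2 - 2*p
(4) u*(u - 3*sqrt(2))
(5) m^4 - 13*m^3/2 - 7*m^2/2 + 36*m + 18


(1) = 18*g^4*z + 18*g^4 + 27*g^3*z^2 + 27*g^3*z + 10*g^2*z^3 + 10*g^2*z^2 + g*z^4 + g*z^3
(2) = (t + 1)*(t + 5)*(t + 7)
(3) = p*(p - 2)
(4) = u^2 - 3*sqrt(2)*u
(5) = (m - 6)*(m - 3)*(m + 1/2)*(m + 2)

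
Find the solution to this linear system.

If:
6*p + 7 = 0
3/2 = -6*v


Then:
p = -7/6
v = -1/4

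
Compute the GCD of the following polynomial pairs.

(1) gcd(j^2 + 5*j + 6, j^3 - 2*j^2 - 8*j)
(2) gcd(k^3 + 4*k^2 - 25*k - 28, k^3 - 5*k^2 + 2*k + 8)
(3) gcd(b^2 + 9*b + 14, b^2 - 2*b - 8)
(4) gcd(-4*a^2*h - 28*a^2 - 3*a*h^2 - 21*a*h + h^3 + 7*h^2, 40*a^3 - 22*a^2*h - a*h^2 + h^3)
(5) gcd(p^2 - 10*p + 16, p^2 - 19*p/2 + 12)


(1) = gcd((j + 2)*(j + 3), j*(j - 4)*(j + 2)) = j + 2
(2) = k^2 - 3*k - 4
(3) = b + 2
(4) = 4*a - h
(5) = p - 8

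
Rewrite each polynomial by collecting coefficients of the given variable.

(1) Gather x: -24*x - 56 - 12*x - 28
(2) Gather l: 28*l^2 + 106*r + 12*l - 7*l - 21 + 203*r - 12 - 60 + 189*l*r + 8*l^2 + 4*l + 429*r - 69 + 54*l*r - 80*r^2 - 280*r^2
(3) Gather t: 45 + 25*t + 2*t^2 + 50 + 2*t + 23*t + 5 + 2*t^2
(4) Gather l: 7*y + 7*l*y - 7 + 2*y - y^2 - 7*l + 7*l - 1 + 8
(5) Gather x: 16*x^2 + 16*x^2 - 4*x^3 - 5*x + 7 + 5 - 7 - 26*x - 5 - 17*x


(1) = -36*x - 84
(2) = 36*l^2 + l*(243*r + 9) - 360*r^2 + 738*r - 162
(3) = 4*t^2 + 50*t + 100
(4) = 7*l*y - y^2 + 9*y
(5) = -4*x^3 + 32*x^2 - 48*x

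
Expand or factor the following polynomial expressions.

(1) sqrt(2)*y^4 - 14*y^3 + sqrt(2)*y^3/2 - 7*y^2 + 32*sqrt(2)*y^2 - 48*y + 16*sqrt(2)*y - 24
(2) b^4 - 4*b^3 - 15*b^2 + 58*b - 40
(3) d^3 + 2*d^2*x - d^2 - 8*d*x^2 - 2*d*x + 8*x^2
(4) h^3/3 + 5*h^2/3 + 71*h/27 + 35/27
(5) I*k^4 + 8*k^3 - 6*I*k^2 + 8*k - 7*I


(1) = (y - 3*sqrt(2))*(y - 2*sqrt(2))^2*(sqrt(2)*y + sqrt(2)/2)
(2) = (b - 5)*(b - 2)*(b - 1)*(b + 4)
(3) = (d - 1)*(d - 2*x)*(d + 4*x)
(4) = (h/3 + 1/3)*(h + 5/3)*(h + 7/3)
(5) = (k - 7*I)*(k - I)*(k + I)*(I*k + 1)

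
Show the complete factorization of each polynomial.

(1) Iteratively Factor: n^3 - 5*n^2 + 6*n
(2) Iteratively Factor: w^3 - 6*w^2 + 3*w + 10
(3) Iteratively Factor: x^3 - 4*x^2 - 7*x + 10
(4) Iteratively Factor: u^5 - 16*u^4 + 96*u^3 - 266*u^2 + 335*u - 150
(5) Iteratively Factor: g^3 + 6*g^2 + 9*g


(1) = (n)*(n^2 - 5*n + 6) = n*(n - 2)*(n - 3)
(2) = (w - 2)*(w^2 - 4*w - 5) = (w - 5)*(w - 2)*(w + 1)
(3) = (x - 1)*(x^2 - 3*x - 10) = (x - 1)*(x + 2)*(x - 5)
(4) = (u - 1)*(u^4 - 15*u^3 + 81*u^2 - 185*u + 150) = (u - 2)*(u - 1)*(u^3 - 13*u^2 + 55*u - 75) = (u - 5)*(u - 2)*(u - 1)*(u^2 - 8*u + 15) = (u - 5)^2*(u - 2)*(u - 1)*(u - 3)
(5) = (g + 3)*(g^2 + 3*g) = g*(g + 3)*(g + 3)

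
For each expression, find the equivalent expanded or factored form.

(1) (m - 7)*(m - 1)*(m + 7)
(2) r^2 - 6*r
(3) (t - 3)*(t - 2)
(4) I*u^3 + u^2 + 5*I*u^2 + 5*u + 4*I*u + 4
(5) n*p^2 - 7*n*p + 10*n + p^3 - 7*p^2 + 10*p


(1) = m^3 - m^2 - 49*m + 49
(2) = r*(r - 6)
(3) = t^2 - 5*t + 6
(4) = (u + 4)*(u - I)*(I*u + I)
(5) = (n + p)*(p - 5)*(p - 2)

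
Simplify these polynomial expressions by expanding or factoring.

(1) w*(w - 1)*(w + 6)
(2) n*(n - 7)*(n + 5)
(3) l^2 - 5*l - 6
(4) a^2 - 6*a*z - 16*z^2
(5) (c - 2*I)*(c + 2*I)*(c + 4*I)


(1) = w^3 + 5*w^2 - 6*w
(2) = n^3 - 2*n^2 - 35*n
(3) = (l - 6)*(l + 1)
(4) = (a - 8*z)*(a + 2*z)
(5) = c^3 + 4*I*c^2 + 4*c + 16*I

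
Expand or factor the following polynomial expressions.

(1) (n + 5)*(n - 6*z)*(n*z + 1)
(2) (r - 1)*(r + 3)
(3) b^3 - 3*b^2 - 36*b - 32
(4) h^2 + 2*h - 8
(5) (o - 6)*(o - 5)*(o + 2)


(1) = n^3*z - 6*n^2*z^2 + 5*n^2*z + n^2 - 30*n*z^2 - 6*n*z + 5*n - 30*z
(2) = r^2 + 2*r - 3
(3) = (b - 8)*(b + 1)*(b + 4)
(4) = (h - 2)*(h + 4)
(5) = o^3 - 9*o^2 + 8*o + 60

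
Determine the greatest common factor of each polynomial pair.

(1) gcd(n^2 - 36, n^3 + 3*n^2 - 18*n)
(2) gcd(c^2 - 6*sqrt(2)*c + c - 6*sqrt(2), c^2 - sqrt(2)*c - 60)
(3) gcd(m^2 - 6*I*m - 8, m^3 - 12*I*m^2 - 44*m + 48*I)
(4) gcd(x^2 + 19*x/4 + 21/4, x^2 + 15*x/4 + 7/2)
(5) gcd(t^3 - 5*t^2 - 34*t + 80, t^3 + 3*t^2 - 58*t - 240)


(1) = gcd((n - 6)*(n + 6), n*(n - 3)*(n + 6)) = n + 6
(2) = gcd((c + 1)*(c - 6*sqrt(2)), (c - 6*sqrt(2))*(c + 5*sqrt(2))) = c - 6*sqrt(2)
(3) = m^2 - 6*I*m - 8
(4) = x + 7/4
(5) = t^2 - 3*t - 40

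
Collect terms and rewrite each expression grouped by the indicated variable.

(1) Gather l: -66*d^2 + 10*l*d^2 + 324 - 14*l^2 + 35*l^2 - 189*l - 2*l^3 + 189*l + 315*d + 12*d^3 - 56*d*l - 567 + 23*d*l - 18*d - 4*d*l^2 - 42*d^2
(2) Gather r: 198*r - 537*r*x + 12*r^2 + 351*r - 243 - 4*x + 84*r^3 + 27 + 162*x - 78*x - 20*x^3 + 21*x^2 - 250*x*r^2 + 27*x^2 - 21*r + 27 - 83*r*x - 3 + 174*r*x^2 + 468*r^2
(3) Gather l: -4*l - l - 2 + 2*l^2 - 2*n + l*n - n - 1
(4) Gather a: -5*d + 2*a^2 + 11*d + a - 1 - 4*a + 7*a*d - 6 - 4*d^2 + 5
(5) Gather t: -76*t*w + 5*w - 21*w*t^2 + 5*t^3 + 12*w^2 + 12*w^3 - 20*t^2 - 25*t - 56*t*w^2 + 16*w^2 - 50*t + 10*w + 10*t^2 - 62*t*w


(1) = 12*d^3 - 108*d^2 + 297*d - 2*l^3 + l^2*(21 - 4*d) + l*(10*d^2 - 33*d) - 243
(2) = 84*r^3 + r^2*(480 - 250*x) + r*(174*x^2 - 620*x + 528) - 20*x^3 + 48*x^2 + 80*x - 192
(3) = 2*l^2 + l*(n - 5) - 3*n - 3
(4) = 2*a^2 + a*(7*d - 3) - 4*d^2 + 6*d - 2
(5) = 5*t^3 + t^2*(-21*w - 10) + t*(-56*w^2 - 138*w - 75) + 12*w^3 + 28*w^2 + 15*w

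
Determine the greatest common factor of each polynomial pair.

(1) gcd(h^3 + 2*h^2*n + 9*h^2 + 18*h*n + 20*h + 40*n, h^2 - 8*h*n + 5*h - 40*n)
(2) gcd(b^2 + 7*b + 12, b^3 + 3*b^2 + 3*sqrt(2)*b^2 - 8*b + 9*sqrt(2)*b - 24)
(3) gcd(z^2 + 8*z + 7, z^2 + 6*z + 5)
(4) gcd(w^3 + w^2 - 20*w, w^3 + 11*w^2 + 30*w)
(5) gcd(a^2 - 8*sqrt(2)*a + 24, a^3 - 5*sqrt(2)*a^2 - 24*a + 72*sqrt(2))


(1) = h + 5
(2) = b + 3
(3) = gcd((z + 1)*(z + 7), (z + 1)*(z + 5)) = z + 1
(4) = w^2 + 5*w
(5) = gcd((a - 6*sqrt(2))*(a - 2*sqrt(2)), (a - 6*sqrt(2))*(a - 2*sqrt(2))*(a + 3*sqrt(2))) = a^2 - 8*sqrt(2)*a + 24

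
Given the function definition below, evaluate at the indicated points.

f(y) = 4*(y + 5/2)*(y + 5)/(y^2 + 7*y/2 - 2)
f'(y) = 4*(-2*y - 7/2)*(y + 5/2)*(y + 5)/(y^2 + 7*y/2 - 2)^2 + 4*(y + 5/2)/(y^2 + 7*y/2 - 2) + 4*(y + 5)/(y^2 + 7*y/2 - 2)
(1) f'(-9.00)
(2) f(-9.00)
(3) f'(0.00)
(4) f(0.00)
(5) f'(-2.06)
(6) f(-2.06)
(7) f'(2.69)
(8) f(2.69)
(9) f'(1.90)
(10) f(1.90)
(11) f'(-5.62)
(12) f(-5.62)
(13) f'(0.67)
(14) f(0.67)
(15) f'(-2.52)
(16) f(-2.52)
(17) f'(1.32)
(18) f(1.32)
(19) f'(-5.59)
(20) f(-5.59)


(1) = -0.22
(2) = 2.19
(3) = -58.75
(4) = -25.00
(5) = -2.59
(6) = -1.04
(7) = -3.09
(8) = 10.90
(9) = -7.52
(10) = 14.70
(11) = -0.90
(12) = 0.78
(13) = -507.56
(14) = 90.56
(15) = -2.22
(16) = 0.04
(17) = -21.86
(18) = 22.14
(19) = -0.92
(20) = 0.75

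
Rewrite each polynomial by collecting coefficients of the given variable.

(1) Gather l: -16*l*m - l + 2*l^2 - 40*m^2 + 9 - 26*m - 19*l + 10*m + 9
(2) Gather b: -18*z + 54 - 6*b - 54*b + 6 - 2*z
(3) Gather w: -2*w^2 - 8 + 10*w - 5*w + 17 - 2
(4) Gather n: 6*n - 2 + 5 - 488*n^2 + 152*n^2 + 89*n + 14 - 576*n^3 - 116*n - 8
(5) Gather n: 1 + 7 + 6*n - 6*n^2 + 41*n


(1) = 2*l^2 + l*(-16*m - 20) - 40*m^2 - 16*m + 18
(2) = -60*b - 20*z + 60
(3) = -2*w^2 + 5*w + 7
(4) = -576*n^3 - 336*n^2 - 21*n + 9
(5) = -6*n^2 + 47*n + 8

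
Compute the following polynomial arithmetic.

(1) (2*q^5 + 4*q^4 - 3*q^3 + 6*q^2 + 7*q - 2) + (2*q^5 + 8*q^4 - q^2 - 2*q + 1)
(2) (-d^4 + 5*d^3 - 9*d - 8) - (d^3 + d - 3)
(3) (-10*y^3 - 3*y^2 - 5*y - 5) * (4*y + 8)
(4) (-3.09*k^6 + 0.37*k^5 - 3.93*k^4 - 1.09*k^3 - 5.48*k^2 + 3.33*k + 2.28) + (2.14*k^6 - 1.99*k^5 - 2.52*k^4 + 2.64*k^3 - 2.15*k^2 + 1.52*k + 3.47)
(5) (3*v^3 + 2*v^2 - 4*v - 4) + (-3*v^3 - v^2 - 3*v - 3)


(1) = 4*q^5 + 12*q^4 - 3*q^3 + 5*q^2 + 5*q - 1
(2) = -d^4 + 4*d^3 - 10*d - 5
(3) = -40*y^4 - 92*y^3 - 44*y^2 - 60*y - 40
(4) = -0.95*k^6 - 1.62*k^5 - 6.45*k^4 + 1.55*k^3 - 7.63*k^2 + 4.85*k + 5.75
(5) = v^2 - 7*v - 7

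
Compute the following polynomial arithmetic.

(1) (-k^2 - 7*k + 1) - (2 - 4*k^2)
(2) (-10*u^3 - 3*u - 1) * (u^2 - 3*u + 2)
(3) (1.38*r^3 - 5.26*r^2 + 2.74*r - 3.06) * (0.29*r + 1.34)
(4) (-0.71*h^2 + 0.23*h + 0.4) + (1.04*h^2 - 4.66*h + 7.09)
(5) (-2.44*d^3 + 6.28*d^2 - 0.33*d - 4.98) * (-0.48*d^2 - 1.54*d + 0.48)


(1) = 3*k^2 - 7*k - 1
(2) = -10*u^5 + 30*u^4 - 23*u^3 + 8*u^2 - 3*u - 2
(3) = 0.4002*r^4 + 0.3238*r^3 - 6.2538*r^2 + 2.7842*r - 4.1004
(4) = 0.33*h^2 - 4.43*h + 7.49
(5) = 1.1712*d^5 + 0.7432*d^4 - 10.684*d^3 + 5.913*d^2 + 7.5108*d - 2.3904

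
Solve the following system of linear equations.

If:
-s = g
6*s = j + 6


Then:
g = -s
j = 6*s - 6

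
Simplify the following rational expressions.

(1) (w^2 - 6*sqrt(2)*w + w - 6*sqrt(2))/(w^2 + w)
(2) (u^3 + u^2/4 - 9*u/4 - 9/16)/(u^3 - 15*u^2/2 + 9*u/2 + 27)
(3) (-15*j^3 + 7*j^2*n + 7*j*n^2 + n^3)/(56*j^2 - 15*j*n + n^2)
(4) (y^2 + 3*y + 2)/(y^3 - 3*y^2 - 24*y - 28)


(1) = (w - 6*sqrt(2))/w
(2) = (8*u^2 - 10*u - 3)/(8*u^2 - 72*u + 144)
(3) = (-15*j^3 + 7*j^2*n + 7*j*n^2 + n^3)/(56*j^2 - 15*j*n + n^2)
(4) = (y + 1)/(y^2 - 5*y - 14)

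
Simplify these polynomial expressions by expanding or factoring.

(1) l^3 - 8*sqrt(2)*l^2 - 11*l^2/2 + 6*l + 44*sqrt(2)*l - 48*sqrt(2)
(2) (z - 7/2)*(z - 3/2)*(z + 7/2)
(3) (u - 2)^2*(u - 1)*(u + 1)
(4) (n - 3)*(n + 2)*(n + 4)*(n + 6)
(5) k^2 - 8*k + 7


(1) = (l - 4)*(l - 3/2)*(l - 8*sqrt(2))
(2) = z^3 - 3*z^2/2 - 49*z/4 + 147/8
(3) = u^4 - 4*u^3 + 3*u^2 + 4*u - 4
(4) = n^4 + 9*n^3 + 8*n^2 - 84*n - 144
(5) = (k - 7)*(k - 1)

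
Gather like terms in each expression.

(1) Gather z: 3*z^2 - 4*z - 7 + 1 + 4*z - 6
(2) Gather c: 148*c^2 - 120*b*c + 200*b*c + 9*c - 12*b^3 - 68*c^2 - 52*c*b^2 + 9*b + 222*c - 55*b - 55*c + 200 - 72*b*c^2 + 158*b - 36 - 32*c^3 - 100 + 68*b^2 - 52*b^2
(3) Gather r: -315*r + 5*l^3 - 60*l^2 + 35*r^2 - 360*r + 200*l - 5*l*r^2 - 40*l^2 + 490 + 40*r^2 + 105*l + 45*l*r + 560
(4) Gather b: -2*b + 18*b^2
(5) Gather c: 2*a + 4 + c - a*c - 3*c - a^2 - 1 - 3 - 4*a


(1) = 3*z^2 - 12
(2) = -12*b^3 + 16*b^2 + 112*b - 32*c^3 + c^2*(80 - 72*b) + c*(-52*b^2 + 80*b + 176) + 64
(3) = 5*l^3 - 100*l^2 + 305*l + r^2*(75 - 5*l) + r*(45*l - 675) + 1050
(4) = 18*b^2 - 2*b
(5) = -a^2 - 2*a + c*(-a - 2)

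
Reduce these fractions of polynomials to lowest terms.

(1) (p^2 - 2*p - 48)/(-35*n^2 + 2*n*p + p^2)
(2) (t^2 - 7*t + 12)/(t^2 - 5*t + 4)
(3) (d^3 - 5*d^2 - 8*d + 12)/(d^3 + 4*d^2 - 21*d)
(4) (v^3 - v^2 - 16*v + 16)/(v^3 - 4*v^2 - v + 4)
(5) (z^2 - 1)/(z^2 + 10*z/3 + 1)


(1) = (p^2 - 2*p - 48)/(-35*n^2 + 2*n*p + p^2)
(2) = (t - 3)/(t - 1)
(3) = (d^3 - 5*d^2 - 8*d + 12)/(d^3 + 4*d^2 - 21*d)
(4) = (v + 4)/(v + 1)
(5) = (3*z^2 - 3)/(3*z^2 + 10*z + 3)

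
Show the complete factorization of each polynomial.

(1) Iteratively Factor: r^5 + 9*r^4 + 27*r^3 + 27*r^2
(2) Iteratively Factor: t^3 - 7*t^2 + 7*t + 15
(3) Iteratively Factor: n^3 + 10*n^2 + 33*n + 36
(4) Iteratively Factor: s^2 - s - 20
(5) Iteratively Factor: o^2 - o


(1) = (r + 3)*(r^4 + 6*r^3 + 9*r^2) = (r + 3)^2*(r^3 + 3*r^2) = (r + 3)^3*(r^2) = r*(r + 3)^3*(r)
(2) = (t - 5)*(t^2 - 2*t - 3) = (t - 5)*(t + 1)*(t - 3)
(3) = (n + 3)*(n^2 + 7*n + 12) = (n + 3)*(n + 4)*(n + 3)
(4) = (s - 5)*(s + 4)
(5) = (o)*(o - 1)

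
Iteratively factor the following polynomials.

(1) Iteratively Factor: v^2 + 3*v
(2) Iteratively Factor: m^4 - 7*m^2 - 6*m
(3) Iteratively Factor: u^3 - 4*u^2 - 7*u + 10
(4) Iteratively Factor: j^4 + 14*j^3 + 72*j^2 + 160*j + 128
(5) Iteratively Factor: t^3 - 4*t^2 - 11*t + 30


(1) = (v + 3)*(v)
(2) = (m + 1)*(m^3 - m^2 - 6*m) = (m + 1)*(m + 2)*(m^2 - 3*m) = m*(m + 1)*(m + 2)*(m - 3)
(3) = (u - 5)*(u^2 + u - 2) = (u - 5)*(u - 1)*(u + 2)
(4) = (j + 2)*(j^3 + 12*j^2 + 48*j + 64) = (j + 2)*(j + 4)*(j^2 + 8*j + 16) = (j + 2)*(j + 4)^2*(j + 4)
(5) = (t - 2)*(t^2 - 2*t - 15) = (t - 5)*(t - 2)*(t + 3)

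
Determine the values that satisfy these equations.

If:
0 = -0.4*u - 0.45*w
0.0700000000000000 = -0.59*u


Then:
u = -0.12
w = 0.11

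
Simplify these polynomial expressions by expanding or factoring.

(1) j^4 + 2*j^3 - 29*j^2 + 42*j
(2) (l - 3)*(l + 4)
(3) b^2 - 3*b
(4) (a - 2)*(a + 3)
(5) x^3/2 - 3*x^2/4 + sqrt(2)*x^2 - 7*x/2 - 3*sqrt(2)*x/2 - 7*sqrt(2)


(1) = j*(j - 3)*(j - 2)*(j + 7)
(2) = l^2 + l - 12
(3) = b*(b - 3)
(4) = a^2 + a - 6
(5) = (x/2 + 1)*(x - 7/2)*(x + 2*sqrt(2))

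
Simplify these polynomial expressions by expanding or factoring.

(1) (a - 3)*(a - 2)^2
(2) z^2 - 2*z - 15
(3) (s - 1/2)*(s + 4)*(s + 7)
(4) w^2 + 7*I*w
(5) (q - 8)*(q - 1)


(1) = a^3 - 7*a^2 + 16*a - 12
(2) = (z - 5)*(z + 3)
(3) = s^3 + 21*s^2/2 + 45*s/2 - 14
(4) = w*(w + 7*I)
(5) = q^2 - 9*q + 8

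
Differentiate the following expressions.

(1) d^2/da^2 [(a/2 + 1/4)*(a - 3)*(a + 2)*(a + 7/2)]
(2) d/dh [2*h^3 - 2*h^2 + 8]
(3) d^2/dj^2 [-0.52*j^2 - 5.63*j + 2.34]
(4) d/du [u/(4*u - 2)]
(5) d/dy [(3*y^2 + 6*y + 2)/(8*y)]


(1) = 6*a^2 + 9*a - 33/4
(2) = 2*h*(3*h - 2)
(3) = -1.04000000000000
(4) = -1/(2*(2*u - 1)^2)
(5) = 3/8 - 1/(4*y^2)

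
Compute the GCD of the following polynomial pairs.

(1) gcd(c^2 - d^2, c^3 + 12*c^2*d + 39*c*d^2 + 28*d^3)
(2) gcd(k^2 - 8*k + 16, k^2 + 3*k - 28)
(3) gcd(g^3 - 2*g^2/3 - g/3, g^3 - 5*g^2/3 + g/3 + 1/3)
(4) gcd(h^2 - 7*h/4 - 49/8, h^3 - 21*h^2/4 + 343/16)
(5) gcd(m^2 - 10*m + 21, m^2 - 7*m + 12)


(1) = c + d
(2) = gcd((k - 4)^2, (k - 4)*(k + 7)) = k - 4
(3) = g^2 - 2*g/3 - 1/3
(4) = h^2 - 7*h/4 - 49/8
(5) = gcd((m - 7)*(m - 3), (m - 4)*(m - 3)) = m - 3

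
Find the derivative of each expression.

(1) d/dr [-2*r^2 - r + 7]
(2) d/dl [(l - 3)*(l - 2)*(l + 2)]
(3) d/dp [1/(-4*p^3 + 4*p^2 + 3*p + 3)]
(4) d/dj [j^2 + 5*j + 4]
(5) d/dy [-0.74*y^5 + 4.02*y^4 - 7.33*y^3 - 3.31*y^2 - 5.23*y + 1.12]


(1) = -4*r - 1
(2) = 3*l^2 - 6*l - 4
(3) = (12*p^2 - 8*p - 3)/(-4*p^3 + 4*p^2 + 3*p + 3)^2
(4) = 2*j + 5
(5) = -3.7*y^4 + 16.08*y^3 - 21.99*y^2 - 6.62*y - 5.23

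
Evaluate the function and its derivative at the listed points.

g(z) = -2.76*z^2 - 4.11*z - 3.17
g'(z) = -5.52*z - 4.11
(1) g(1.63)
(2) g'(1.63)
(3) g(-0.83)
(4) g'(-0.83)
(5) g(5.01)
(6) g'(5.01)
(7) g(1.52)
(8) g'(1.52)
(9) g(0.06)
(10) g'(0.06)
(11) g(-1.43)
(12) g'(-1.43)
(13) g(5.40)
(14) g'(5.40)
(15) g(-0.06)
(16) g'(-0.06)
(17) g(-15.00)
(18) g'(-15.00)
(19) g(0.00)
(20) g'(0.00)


(1) = -17.20
(2) = -13.11
(3) = -1.66
(4) = 0.47
(5) = -93.04
(6) = -31.77
(7) = -15.79
(8) = -12.50
(9) = -3.43
(10) = -4.44
(11) = -2.94
(12) = 3.78
(13) = -105.85
(14) = -33.92
(15) = -2.93
(16) = -3.78
(17) = -562.52
(18) = 78.69
(19) = -3.17
(20) = -4.11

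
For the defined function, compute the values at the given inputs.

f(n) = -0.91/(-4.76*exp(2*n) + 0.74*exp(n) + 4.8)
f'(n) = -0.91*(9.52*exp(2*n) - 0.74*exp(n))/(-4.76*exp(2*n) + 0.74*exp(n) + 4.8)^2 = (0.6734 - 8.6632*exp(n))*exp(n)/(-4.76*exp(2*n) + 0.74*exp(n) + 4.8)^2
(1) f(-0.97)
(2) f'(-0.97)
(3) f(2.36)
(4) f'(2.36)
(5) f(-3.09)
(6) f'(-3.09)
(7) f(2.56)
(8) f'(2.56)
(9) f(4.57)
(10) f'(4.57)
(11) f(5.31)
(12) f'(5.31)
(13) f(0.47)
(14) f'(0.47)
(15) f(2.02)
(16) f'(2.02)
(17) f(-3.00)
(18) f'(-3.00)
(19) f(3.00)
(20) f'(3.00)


(1) = -0.21
(2) = -0.05
(3) = 0.00
(4) = -0.00
(5) = -0.19
(6) = 0.00
(7) = 0.00
(8) = -0.00
(9) = 0.00
(10) = -0.00
(11) = 0.00
(12) = -0.00
(13) = 0.15
(14) = -0.55
(15) = 0.00
(16) = -0.01
(17) = -0.19
(18) = 0.00
(19) = 0.00
(20) = -0.00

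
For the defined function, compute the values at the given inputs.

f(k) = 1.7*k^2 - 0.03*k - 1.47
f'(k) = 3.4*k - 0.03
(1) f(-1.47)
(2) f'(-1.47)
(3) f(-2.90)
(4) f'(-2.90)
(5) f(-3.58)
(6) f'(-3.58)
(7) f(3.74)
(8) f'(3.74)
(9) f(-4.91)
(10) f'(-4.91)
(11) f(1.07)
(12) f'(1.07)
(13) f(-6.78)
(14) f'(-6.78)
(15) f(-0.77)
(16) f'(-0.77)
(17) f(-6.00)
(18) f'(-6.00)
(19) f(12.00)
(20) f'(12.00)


(1) = 2.25
(2) = -5.03
(3) = 12.91
(4) = -9.89
(5) = 20.43
(6) = -12.20
(7) = 22.20
(8) = 12.69
(9) = 39.66
(10) = -16.72
(11) = 0.44
(12) = 3.61
(13) = 76.88
(14) = -23.08
(15) = -0.44
(16) = -2.65
(17) = 59.91
(18) = -20.43
(19) = 242.97
(20) = 40.77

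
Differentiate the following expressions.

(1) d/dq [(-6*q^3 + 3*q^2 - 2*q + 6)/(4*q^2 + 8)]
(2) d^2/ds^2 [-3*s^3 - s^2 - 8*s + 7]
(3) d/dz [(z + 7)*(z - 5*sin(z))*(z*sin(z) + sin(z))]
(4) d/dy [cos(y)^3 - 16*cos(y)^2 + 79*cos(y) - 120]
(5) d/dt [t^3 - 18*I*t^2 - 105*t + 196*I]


(1) = (-3*q^4 - 17*q^2 - 2)/(2*(q^4 + 4*q^2 + 4))
(2) = -18*s - 2
(3) = -(z + 1)*(z + 7)*(5*cos(z) - 1)*sin(z) + (z + 1)*(z - 5*sin(z))*sin(z) + (z + 7)*(z - 5*sin(z))*(z*cos(z) + sqrt(2)*sin(z + pi/4))
(4) = (-3*cos(y)^2 + 32*cos(y) - 79)*sin(y)
(5) = 3*t^2 - 36*I*t - 105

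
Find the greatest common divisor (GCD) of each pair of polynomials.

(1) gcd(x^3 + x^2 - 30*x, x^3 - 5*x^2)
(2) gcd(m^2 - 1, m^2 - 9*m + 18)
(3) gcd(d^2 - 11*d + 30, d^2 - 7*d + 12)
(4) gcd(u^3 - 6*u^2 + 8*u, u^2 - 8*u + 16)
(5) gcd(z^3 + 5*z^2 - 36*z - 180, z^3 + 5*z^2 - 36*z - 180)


(1) = gcd(x*(x - 5)*(x + 6), x^2*(x - 5)) = x^2 - 5*x
(2) = 1
(3) = 1
(4) = u - 4
(5) = gcd((z - 6)*(z + 5)*(z + 6), (z - 6)*(z + 5)*(z + 6)) = z^3 + 5*z^2 - 36*z - 180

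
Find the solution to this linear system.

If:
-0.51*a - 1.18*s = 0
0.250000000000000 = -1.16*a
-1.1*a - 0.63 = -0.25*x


Then:
a = -0.22
s = 0.09
x = 1.57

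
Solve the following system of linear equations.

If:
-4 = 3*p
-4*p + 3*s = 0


Then:
p = -4/3
s = -16/9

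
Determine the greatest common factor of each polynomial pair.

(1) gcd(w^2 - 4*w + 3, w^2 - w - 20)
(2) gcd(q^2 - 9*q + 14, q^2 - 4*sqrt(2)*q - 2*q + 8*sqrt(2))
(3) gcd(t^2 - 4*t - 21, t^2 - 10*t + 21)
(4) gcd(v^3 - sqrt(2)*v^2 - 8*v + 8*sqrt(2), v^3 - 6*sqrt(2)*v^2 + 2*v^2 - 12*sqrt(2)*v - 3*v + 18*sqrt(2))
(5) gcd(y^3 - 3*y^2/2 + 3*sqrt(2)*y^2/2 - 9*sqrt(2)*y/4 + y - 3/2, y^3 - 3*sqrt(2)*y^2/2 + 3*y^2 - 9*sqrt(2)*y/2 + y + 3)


(1) = 1
(2) = q - 2
(3) = t - 7
(4) = 1
(5) = 1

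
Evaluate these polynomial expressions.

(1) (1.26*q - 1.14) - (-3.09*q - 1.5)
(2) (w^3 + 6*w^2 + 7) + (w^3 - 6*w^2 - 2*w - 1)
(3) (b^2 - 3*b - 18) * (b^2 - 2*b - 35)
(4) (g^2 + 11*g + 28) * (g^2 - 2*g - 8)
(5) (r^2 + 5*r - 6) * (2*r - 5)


(1) = 4.35*q + 0.36
(2) = 2*w^3 - 2*w + 6
(3) = b^4 - 5*b^3 - 47*b^2 + 141*b + 630
(4) = g^4 + 9*g^3 - 2*g^2 - 144*g - 224
(5) = 2*r^3 + 5*r^2 - 37*r + 30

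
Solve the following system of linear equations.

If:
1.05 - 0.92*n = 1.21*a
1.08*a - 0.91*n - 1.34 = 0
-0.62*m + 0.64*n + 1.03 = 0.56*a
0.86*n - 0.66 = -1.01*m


Then:
No Solution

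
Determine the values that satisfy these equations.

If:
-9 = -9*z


Then:
z = 1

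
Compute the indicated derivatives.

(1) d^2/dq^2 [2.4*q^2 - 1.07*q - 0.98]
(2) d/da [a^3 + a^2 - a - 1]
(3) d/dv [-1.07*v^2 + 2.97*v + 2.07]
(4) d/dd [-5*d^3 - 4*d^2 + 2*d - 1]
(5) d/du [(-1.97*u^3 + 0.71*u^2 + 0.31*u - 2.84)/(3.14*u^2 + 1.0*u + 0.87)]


(1) = 4.80000000000000
(2) = 3*a^2 + 2*a - 1
(3) = 2.97 - 2.14*v
(4) = -15*d^2 - 8*d + 2
(5) = (-6.1858*u^4 - 3.94*u^3 - 5.4051*u^2 + 19.0706*u + 3.1097)/(9.8596*u^4 + 6.28*u^3 + 6.4636*u^2 + 1.74*u + 0.7569)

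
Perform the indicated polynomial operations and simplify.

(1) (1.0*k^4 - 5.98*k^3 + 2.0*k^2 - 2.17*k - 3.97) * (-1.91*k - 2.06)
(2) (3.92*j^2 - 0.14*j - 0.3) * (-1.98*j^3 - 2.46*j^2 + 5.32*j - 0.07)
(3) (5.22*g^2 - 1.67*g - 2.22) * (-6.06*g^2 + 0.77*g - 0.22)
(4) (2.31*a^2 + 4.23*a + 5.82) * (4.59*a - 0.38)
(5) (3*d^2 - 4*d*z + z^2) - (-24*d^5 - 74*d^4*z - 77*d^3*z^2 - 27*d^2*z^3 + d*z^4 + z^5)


(1) = -1.91*k^5 + 9.3618*k^4 + 8.4988*k^3 + 0.0247*k^2 + 12.0529*k + 8.1782
(2) = -7.7616*j^5 - 9.366*j^4 + 21.7928*j^3 - 0.2812*j^2 - 1.5862*j + 0.021
(3) = -31.6332*g^4 + 14.1396*g^3 + 11.0189*g^2 - 1.342*g + 0.4884
(4) = 10.6029*a^3 + 18.5379*a^2 + 25.1064*a - 2.2116
(5) = 24*d^5 + 74*d^4*z + 77*d^3*z^2 + 27*d^2*z^3 + 3*d^2 - d*z^4 - 4*d*z - z^5 + z^2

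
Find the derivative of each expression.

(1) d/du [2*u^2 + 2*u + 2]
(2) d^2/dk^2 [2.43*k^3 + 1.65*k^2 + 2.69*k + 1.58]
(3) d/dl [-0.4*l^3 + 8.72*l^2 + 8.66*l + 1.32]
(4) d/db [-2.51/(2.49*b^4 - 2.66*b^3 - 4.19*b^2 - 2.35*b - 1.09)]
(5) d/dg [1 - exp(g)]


(1) = 4*u + 2
(2) = 14.58*k + 3.3
(3) = -1.2*l^2 + 17.44*l + 8.66
(4) = (24.9996*b^3 - 20.0298*b^2 - 21.0338*b - 5.8985)/(-2.49*b^4 + 2.66*b^3 + 4.19*b^2 + 2.35*b + 1.09)^2
(5) = -exp(g)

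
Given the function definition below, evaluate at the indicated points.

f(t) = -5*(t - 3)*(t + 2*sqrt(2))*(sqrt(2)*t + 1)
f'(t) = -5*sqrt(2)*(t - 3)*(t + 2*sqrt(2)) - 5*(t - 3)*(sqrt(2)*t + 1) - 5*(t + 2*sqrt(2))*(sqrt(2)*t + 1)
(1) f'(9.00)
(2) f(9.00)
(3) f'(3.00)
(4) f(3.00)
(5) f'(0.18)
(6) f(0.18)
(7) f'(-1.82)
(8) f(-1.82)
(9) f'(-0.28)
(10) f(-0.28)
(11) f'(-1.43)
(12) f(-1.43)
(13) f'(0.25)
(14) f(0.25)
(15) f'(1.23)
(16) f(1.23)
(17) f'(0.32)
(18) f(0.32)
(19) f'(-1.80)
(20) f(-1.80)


(1) = -1725.57
(2) = -4871.39
(3) = -152.78
(4) = 0.00
(5) = 58.81
(6) = 53.22
(7) = 4.38
(8) = -38.25
(9) = 61.32
(10) = 25.24
(11) = 28.31
(12) = -31.67
(13) = 57.64
(14) = 57.29
(15) = 19.45
(16) = 98.39
(17) = 56.26
(18) = 61.28
(19) = 5.76
(20) = -38.15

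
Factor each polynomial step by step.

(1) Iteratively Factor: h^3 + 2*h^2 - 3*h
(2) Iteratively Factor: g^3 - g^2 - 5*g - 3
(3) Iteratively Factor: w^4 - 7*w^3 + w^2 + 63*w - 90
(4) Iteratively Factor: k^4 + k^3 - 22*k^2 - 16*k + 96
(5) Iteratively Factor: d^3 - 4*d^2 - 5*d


(1) = (h + 3)*(h^2 - h) = (h - 1)*(h + 3)*(h)
(2) = (g - 3)*(g^2 + 2*g + 1) = (g - 3)*(g + 1)*(g + 1)
(3) = (w - 2)*(w^3 - 5*w^2 - 9*w + 45) = (w - 5)*(w - 2)*(w^2 - 9) = (w - 5)*(w - 3)*(w - 2)*(w + 3)
(4) = (k - 4)*(k^3 + 5*k^2 - 2*k - 24) = (k - 4)*(k - 2)*(k^2 + 7*k + 12) = (k - 4)*(k - 2)*(k + 3)*(k + 4)
(5) = (d)*(d^2 - 4*d - 5) = d*(d - 5)*(d + 1)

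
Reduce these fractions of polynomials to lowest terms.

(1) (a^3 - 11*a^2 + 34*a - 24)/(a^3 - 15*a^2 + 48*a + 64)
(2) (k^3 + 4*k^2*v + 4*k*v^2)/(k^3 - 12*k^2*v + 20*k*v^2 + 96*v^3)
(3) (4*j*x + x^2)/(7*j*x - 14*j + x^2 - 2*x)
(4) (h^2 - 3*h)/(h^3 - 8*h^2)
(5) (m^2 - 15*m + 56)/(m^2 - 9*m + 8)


(1) = (a^3 - 11*a^2 + 34*a - 24)/(a^3 - 15*a^2 + 48*a + 64)
(2) = (k^2 + 2*k*v)/(k^2 - 14*k*v + 48*v^2)
(3) = (4*j*x + x^2)/(7*j*x - 14*j + x^2 - 2*x)
(4) = (h - 3)/(h^2 - 8*h)
(5) = (m - 7)/(m - 1)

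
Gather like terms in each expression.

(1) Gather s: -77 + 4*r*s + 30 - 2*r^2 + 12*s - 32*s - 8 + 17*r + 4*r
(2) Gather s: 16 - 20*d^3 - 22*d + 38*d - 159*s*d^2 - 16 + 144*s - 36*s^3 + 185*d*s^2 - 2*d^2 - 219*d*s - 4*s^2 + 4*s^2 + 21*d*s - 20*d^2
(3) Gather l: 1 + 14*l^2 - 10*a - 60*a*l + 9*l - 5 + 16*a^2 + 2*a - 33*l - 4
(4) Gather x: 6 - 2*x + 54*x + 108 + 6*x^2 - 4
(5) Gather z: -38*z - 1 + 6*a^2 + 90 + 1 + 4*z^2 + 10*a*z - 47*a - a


(1) = -2*r^2 + 21*r + s*(4*r - 20) - 55
(2) = -20*d^3 - 22*d^2 + 185*d*s^2 + 16*d - 36*s^3 + s*(-159*d^2 - 198*d + 144)
(3) = 16*a^2 - 8*a + 14*l^2 + l*(-60*a - 24) - 8
(4) = 6*x^2 + 52*x + 110
(5) = 6*a^2 - 48*a + 4*z^2 + z*(10*a - 38) + 90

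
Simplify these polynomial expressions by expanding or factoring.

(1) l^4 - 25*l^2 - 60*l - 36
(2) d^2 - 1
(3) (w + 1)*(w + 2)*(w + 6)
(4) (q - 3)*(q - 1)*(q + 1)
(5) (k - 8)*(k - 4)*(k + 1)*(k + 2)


(1) = (l - 6)*(l + 1)*(l + 2)*(l + 3)
(2) = (d - 1)*(d + 1)
(3) = w^3 + 9*w^2 + 20*w + 12
(4) = q^3 - 3*q^2 - q + 3
(5) = k^4 - 9*k^3 - 2*k^2 + 72*k + 64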